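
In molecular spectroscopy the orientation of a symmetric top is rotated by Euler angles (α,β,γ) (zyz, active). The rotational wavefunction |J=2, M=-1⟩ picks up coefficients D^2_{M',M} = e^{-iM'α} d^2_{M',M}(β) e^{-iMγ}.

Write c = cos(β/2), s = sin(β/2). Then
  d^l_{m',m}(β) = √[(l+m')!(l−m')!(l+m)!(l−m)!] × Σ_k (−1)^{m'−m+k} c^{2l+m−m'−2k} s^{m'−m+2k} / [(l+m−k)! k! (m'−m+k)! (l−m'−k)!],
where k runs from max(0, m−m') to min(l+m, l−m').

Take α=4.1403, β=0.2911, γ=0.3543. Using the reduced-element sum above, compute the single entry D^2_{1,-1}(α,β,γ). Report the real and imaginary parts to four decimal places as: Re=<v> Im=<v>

First d^2_{1,-1}(β=0.2911), then the phase factors e^{-i(1)α} and e^{-i(-1)γ}:
With c≡cos(β/2)=0.989426 and s≡sin(β/2)=0.145037, N=[6·1·1·6]^{1/2}=6.000000
Admissible k: 0..1 (factorial args all ≥0)
  k=0: (−1)^2·6.0000/(2)·0.9894^2·0.1450^2 = +0.061779
  k=1: (−1)^3·6.0000/(6)·0.9894^0·0.1450^4 = -0.000442
d^2_{1,-1}(0.2911) = +0.061779 -0.000442 = +0.061337
Attach z-rotation phases: D = e^{-i(1)(4.1403)}·(+0.061337)·e^{-i(-1)(0.3543)} = -0.049036+0.036847i

Re=-0.0490 Im=0.0368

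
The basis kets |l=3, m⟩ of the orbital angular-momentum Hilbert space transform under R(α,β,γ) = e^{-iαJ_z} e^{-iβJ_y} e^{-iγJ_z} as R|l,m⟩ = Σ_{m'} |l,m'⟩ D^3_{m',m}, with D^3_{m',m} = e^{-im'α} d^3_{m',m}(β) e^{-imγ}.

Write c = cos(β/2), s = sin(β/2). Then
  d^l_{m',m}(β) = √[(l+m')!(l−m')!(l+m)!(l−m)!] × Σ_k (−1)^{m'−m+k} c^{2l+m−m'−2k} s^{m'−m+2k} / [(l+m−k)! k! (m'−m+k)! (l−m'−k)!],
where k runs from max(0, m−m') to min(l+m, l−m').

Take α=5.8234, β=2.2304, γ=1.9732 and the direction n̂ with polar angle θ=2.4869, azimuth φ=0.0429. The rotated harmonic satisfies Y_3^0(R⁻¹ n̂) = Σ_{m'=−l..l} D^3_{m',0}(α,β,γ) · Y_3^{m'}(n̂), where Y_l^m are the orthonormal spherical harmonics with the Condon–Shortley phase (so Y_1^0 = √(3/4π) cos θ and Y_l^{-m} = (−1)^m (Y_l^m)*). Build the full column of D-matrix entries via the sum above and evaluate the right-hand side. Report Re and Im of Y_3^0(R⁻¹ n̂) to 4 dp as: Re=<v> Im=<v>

Re=0.3794 Im=0.0000

Need the full column D^3_{m',0} for m'=−3..3 at α=5.8234, β=2.2304, γ=1.9732.
cos(β/2)=0.439998, sin(β/2)=0.897999
d^3_{-3,0}: single k=3 term ⇒ +0.275863;  D = +0.052489-0.270824i
d^3_{-2,0}: k∈[2..3] ⇒ +0.165544 -0.689549 = -0.524004;  D = -0.317631+0.416762i
d^3_{-1,0}: k∈[1..3] ⇒ +0.051300 -0.641049 +0.890061 = +0.300313;  D = +0.269125-0.133266i
d^3_{0,0}: k∈[0..3] ⇒ +0.007256 -0.272017 +1.133044 -0.524390 = +0.343893;  D = +0.343893+0.000000i
d^3_{1,0}: k∈[0..2] ⇒ -0.051300 +0.641049 -0.890061 = -0.300313;  D = -0.269125-0.133266i
d^3_{2,0}: k∈[0..1] ⇒ +0.165544 -0.689549 = -0.524004;  D = -0.317631-0.416762i
d^3_{3,0}: single k=0 term ⇒ -0.275863;  D = -0.052489-0.270824i
Y_3^{m'}(θ=2.4869,φ=0.0429) and Σ D·Y over m':
  (+0.0525-0.2708i)·(+0.0934-0.0121i)  (-0.3176+0.4168i)·(-0.2995+0.0258i)  (+0.2691-0.1333i)·(+0.4219-0.0181i)  (+0.3439+0.0000i)·(-0.0433+0.0000i)  (-0.2691-0.1333i)·(-0.4219-0.0181i)  (-0.3176-0.4168i)·(-0.2995-0.0258i)  (-0.0525-0.2708i)·(-0.0934-0.0121i)
Y_3^0(R⁻¹ n̂) = +0.379443+0.000000i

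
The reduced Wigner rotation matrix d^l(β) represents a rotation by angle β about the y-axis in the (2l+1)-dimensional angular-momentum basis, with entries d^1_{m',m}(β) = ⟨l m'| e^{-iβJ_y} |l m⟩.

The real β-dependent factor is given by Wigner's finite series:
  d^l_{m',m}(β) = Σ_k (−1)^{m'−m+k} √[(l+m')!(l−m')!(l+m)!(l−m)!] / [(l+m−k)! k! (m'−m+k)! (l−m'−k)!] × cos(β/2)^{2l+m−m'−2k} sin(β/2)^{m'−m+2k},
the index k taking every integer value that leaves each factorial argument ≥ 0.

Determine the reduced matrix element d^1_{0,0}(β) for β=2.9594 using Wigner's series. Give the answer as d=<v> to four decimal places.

d^1_{0,0}(β=2.9594) via Wigner's sum:
Half-angle: c=0.090970, s=0.995854. N=√(1·1·1·1)=1.000000
k: max(0,(0)−(0))=0 … min(1+(0),1−(0))=1
  k=0: (−1)^0·1.0000/(1)·0.0910^2·0.9959^0 = +0.008276
  k=1: (−1)^1·1.0000/(1)·0.0910^0·0.9959^2 = -0.991724
d^1_{0,0}(2.9594) = +0.008276 -0.991724 = -0.983449

d=-0.9834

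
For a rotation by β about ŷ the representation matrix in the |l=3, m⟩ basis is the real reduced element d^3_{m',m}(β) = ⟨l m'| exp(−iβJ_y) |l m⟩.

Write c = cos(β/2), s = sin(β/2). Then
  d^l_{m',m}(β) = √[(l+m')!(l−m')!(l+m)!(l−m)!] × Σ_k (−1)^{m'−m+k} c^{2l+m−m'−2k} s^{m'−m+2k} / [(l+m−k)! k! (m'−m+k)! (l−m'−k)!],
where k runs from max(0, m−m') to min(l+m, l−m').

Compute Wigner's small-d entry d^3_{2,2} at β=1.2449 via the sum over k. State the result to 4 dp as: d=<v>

d=-0.4529

d^3_{2,2}(β=1.2449) via Wigner's sum:
c=cos(1.2449/2)=0.812452, s=sin(1.2449/2)=0.583027; N=√[120·1·120·1]=120.000000
k: max(0,(2)−(2))=0 … min(3+(2),3−(2))=1
  k=0: (−1)^0·120.0000/(120)·0.8125^6·0.5830^0 = +0.287599
  k=1: (−1)^1·120.0000/(24)·0.8125^4·0.5830^2 = -0.740525
d^3_{2,2}(1.2449) = +0.287599 -0.740525 = -0.452926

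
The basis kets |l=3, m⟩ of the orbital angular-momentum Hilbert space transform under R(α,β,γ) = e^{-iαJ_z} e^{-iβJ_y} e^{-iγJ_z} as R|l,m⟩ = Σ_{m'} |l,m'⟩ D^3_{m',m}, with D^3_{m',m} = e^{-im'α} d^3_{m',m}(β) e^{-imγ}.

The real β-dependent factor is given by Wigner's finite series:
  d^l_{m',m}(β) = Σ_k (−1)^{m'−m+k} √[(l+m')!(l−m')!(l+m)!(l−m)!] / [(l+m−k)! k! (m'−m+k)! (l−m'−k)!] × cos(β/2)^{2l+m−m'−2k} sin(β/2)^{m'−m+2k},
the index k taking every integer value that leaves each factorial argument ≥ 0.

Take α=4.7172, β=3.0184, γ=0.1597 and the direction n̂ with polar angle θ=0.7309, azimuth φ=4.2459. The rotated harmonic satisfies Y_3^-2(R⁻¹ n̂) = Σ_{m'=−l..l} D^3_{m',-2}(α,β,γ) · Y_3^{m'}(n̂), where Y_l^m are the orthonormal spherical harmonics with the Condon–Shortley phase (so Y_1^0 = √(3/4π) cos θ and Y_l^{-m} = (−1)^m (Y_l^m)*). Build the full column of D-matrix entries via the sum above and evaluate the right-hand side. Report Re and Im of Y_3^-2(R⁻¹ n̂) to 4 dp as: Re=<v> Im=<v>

Re=-0.3292 Im=0.1873

Need the full column D^3_{m',-2} for m'=−3..3 at α=4.7172, β=3.0184, γ=0.1597.
cos(β/2)=0.061557, sin(β/2)=0.998104
d^3_{-3,-2}: single k=1 term ⇒ +0.000002;  D = -0.000001+0.000002i
d^3_{-2,-2}: k∈[0..1] ⇒ +0.000000 -0.000072 = -0.000071;  D = +0.000068+0.000023i
d^3_{-1,-2}: k∈[0..1] ⇒ -0.000003 +0.001467 = +0.001464;  D = +0.000466-0.001388i
d^3_{0,-2}: k∈[0..1] ⇒ +0.000078 -0.020598 = -0.020520;  D = -0.019482-0.006443i
d^3_{1,-2}: k∈[0..1] ⇒ -0.001467 +0.192823 = +0.191356;  D = -0.059210+0.181965i
d^3_{2,-2}: k∈[0..1] ⇒ +0.018803 -0.988675 = -0.969872;  D = +0.923707+0.295663i
d^3_{3,-2}: single k=0 term ⇒ -0.149360;  D = -0.044847+0.142468i
Y_3^{m'}(θ=0.7309,φ=4.2459) and Σ D·Y over m':
  (-0.0000+0.0000i)·(+0.1223-0.0212i)  (+0.0001+0.0000i)·(-0.2019-0.2724i)  (+0.0005-0.0014i)·(-0.1719+0.3414i)  (-0.0195-0.0064i)·(-0.0634+0.0000i)  (-0.0592+0.1820i)·(+0.1719+0.3414i)  (+0.9237+0.2957i)·(-0.2019+0.2724i)  (-0.0448+0.1425i)·(-0.1223-0.0212i)
Y_3^-2(R⁻¹ n̂) = -0.329234+0.187318i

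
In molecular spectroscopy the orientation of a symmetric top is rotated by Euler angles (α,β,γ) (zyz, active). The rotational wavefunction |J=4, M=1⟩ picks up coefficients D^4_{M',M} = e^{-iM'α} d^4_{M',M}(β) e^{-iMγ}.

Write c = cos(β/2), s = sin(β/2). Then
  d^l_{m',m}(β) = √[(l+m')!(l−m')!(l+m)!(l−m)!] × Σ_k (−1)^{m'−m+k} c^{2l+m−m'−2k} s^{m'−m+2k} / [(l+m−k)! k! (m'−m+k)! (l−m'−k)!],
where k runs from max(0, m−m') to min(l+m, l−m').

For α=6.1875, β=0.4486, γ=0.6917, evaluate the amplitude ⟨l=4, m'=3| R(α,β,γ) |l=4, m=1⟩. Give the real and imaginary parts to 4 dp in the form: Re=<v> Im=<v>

Re=0.2831 Im=-0.1212

First d^4_{3,1}(β=0.4486), then the phase factors e^{-i(3)α} and e^{-i(1)γ}:
With c≡cos(β/2)=0.974950 and s≡sin(β/2)=0.222424, N=[5040·1·120·6]^{1/2}=1904.940944
Admissible k: 0..1 (factorial args all ≥0)
  k=0: (−1)^2·1904.9409/(240)·0.9750^6·0.2224^2 = +0.337231
  k=1: (−1)^3·1904.9409/(144)·0.9750^4·0.2224^4 = -0.029253
d^4_{3,1}(0.4486) = +0.337231 -0.029253 = +0.307978
D = (+0.959082+0.283130i)·(+0.307978)·(+0.770163-0.637847i) = +0.283106-0.121248i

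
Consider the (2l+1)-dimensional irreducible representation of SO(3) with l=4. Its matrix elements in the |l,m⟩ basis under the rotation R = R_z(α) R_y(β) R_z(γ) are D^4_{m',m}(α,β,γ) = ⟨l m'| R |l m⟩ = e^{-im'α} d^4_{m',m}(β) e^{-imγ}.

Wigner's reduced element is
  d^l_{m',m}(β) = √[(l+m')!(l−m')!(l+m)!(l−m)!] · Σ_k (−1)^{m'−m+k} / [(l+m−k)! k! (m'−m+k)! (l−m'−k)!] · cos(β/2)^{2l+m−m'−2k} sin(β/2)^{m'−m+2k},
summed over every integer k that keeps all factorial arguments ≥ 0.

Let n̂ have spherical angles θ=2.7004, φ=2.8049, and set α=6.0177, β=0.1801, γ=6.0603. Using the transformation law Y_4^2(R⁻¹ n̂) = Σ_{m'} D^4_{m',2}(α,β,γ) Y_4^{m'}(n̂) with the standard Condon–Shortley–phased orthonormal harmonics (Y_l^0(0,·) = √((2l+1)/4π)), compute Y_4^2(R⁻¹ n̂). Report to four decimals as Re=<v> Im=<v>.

Need the full column D^4_{m',2} for m'=−4..4 at α=6.0177, β=0.1801, γ=6.0603.
cos(β/2)=0.995948, sin(β/2)=0.089928
d^4_{-4,2}: single k=6 term ⇒ +0.000003;  D = +0.000002-0.000002i
d^4_{-3,2}: k∈[5..6] ⇒ +0.000065 -0.000000 = +0.000065;  D = +0.000061-0.000022i
d^4_{-2,2}: k∈[4..6] ⇒ +0.000965 -0.000006 +0.000000 = +0.000959;  D = +0.000955-0.000082i
d^4_{-1,2}: k∈[3..5] ⇒ +0.010078 -0.000123 +0.000000 = +0.009955;  D = +0.009794+0.001785i
d^4_{0,2}: k∈[2..4] ⇒ +0.074875 -0.001628 +0.000005 = +0.073252;  D = +0.066094+0.031583i
d^4_{1,2}: k∈[1..3] ⇒ +0.370843 -0.015117 +0.000082 = +0.355808;  D = +0.269540+0.232266i
d^4_{2,2}: k∈[0..2] ⇒ +0.968042 -0.094710 +0.000965 = +0.874297;  D = +0.489367+0.724511i
d^4_{3,2}: k∈[0..1] ⇒ -0.327053 +0.007999 = -0.319053;  D = -0.102955-0.301986i
d^4_{4,2}: single k=0 term ⇒ +0.041763;  D = +0.002633+0.041680i
Y_4^{m'}(θ=2.7004,φ=2.8049) and Σ D·Y over m':
  (+0.0000-0.0000i)·(+0.0033+0.0143i)  (+0.0001-0.0000i)·(+0.0469+0.0746i)  (+0.0010-0.0001i)·(+0.2252+0.1797i)  (+0.0098+0.0018i)·(+0.4696+0.1644i)  (+0.0661+0.0316i)·(+0.1978+0.0000i)  (+0.2695+0.2323i)·(-0.4696+0.1644i)  (+0.4894+0.7245i)·(+0.2252-0.1797i)  (-0.1030-0.3020i)·(-0.0469+0.0746i)  (+0.0026+0.0417i)·(+0.0033-0.0143i)
Y_4^2(R⁻¹ n̂) = +0.121245+0.025906i

Re=0.1212 Im=0.0259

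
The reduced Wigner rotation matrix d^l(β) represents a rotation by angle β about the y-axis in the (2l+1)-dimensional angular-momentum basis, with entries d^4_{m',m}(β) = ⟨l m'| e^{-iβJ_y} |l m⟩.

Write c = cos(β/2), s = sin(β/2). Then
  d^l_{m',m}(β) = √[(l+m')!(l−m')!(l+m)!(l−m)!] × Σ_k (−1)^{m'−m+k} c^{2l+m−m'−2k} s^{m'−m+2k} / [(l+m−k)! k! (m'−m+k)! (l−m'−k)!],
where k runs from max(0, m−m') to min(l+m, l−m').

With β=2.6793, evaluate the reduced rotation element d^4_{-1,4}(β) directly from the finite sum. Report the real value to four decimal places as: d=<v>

d=0.0786

d^4_{-1,4}(β=2.6793) via Wigner's sum:
Half-angle: c=0.229094, s=0.973404. N=√(6·120·40320·1)=5387.986637
The bounds max(0,m−m')=5 and min(l+m,l−m')=5 give 1 term
  k=5: (−1)^0·5387.9866/(720)·0.2291^3·0.9734^5 = +0.078632
d^4_{-1,4}(2.6793) = +0.078632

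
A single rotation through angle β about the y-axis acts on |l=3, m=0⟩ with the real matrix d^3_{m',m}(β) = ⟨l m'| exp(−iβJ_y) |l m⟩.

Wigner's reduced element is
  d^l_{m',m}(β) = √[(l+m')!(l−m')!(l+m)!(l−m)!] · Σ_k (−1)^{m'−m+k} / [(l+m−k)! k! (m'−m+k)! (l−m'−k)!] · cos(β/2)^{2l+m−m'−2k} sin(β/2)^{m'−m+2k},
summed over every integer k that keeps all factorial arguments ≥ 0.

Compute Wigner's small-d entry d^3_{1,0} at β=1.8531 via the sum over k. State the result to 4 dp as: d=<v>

d=0.2545

d^3_{1,0}(β=1.8531) via Wigner's sum:
Half-angle: c=0.600596, s=0.799553. N=√(24·2·6·6)=41.569219
k: max(0,(0)−(1))=0 … min(3+(0),3−(1))=2
  k=0: (−1)^1·41.5692/(12)·0.6006^5·0.7996^1 = -0.216446
  k=1: (−1)^2·41.5692/(4)·0.6006^3·0.7996^3 = +1.150801
  k=2: (−1)^3·41.5692/(12)·0.6006^1·0.7996^5 = -0.679843
d^3_{1,0}(1.8531) = -0.216446 +1.150801 -0.679843 = +0.254513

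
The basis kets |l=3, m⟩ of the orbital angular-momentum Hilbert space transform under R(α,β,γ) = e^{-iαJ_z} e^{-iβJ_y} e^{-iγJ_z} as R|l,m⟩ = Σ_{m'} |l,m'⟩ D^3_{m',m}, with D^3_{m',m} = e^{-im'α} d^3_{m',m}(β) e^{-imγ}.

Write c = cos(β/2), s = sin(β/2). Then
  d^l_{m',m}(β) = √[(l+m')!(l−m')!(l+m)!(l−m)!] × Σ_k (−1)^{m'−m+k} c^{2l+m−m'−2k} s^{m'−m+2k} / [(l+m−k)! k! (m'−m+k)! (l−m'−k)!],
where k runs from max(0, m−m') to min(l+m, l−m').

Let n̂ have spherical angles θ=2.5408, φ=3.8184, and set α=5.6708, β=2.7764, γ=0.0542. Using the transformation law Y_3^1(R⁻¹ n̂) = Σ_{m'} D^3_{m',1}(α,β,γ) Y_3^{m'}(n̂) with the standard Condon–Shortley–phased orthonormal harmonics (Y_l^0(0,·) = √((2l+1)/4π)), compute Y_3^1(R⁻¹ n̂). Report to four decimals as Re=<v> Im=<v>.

Need the full column D^3_{m',1} for m'=−3..3 at α=5.6708, β=2.7764, γ=0.0542.
cos(β/2)=0.181583, sin(β/2)=0.983376
d^3_{-3,1}: single k=4 term ⇒ +0.119420;  D = -0.037629-0.113336i
d^3_{-2,1}: k∈[3..4] ⇒ +0.036009 -0.528048 = -0.492038;  D = -0.141560+0.471235i
d^3_{-1,1}: k∈[2..4] ⇒ +0.006308 -0.246672 +0.904308 = +0.663944;  D = +0.521819-0.410521i
d^3_{0,1}: k∈[1..3] ⇒ +0.000672 -0.059170 +0.578447 = +0.519950;  D = +0.519187-0.028168i
d^3_{1,1}: k∈[0..2] ⇒ +0.000036 -0.008411 +0.185004 = +0.176629;  D = +0.149820+0.093551i
d^3_{2,1}: k∈[0..1] ⇒ -0.000614 +0.036009 = +0.035396;  D = +0.013791+0.032598i
d^3_{3,1}: single k=0 term ⇒ +0.004072;  D = -0.000857+0.003981i
Y_3^{m'}(θ=2.5408,φ=3.8184) and Σ D·Y over m':
  (-0.0376-0.1133i)·(+0.0334+0.0675i)  (-0.1416+0.4712i)·(-0.0580+0.2631i)  (+0.5218-0.4105i)·(-0.3421+0.2749i)  (+0.5192-0.0282i)·(-0.1238+0.0000i)  (+0.1498+0.0936i)·(+0.3421+0.2749i)  (+0.0138+0.0326i)·(-0.0580-0.2631i)  (-0.0009+0.0040i)·(-0.0334+0.0675i)
Y_3^1(R⁻¹ n̂) = -0.206245+0.283917i

Re=-0.2062 Im=0.2839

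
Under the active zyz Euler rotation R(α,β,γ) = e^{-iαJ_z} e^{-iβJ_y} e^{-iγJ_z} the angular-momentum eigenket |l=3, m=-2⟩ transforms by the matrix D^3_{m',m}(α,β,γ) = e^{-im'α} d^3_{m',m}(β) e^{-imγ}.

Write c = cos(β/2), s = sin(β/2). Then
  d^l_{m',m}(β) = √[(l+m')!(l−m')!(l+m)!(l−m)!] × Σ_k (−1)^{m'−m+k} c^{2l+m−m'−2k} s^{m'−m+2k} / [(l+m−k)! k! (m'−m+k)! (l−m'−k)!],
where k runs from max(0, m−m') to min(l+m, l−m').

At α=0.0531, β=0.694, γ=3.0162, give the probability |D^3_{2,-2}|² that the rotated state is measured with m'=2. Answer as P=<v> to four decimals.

P=0.0033

D^3_{2,-2}(0.0531,0.694,3.0162) = e^{-i·2·0.0531}·d^3_{2,-2}(0.694)·e^{-i·-2·3.0162}. Compute d first:
With c≡cos(β/2)=0.940397 and s≡sin(β/2)=0.340078, N=[120·1·1·120]^{1/2}=120.000000
k∈{0,1} keeps every argument non-negative
  k=0: (−1)^4·120.0000/(24)·0.9404^2·0.3401^4 = +0.059144
  k=1: (−1)^5·120.0000/(120)·0.9404^0·0.3401^6 = -0.001547
d^3_{2,-2}(0.694) = +0.059144 -0.001547 = +0.057597
|D^3_{2,-2}|² = |d^3_{2,-2}(β)|² = (+0.057597)² = 0.003317 (the z-rotation phases have unit modulus)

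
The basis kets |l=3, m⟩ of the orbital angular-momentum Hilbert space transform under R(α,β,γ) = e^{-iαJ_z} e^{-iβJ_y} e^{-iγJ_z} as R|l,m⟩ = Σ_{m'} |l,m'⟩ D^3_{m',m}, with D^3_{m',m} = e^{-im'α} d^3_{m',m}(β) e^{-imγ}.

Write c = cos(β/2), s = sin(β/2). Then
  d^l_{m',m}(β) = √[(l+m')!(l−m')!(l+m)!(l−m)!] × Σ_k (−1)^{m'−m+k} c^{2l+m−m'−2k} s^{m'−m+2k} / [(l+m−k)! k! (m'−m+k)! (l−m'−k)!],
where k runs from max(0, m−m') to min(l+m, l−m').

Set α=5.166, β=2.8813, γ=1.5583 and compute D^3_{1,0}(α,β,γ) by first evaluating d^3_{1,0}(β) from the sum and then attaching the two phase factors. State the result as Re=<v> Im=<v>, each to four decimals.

D^3_{1,0}(5.166,2.8813,1.5583) = e^{-i·1·5.166}·d^3_{1,0}(2.8813)·e^{-i·0·1.5583}. Compute d first:
With c≡cos(β/2)=0.129779 and s≡sin(β/2)=0.991543, N=[24·2·6·6]^{1/2}=41.569219
k: max(0,(0)−(1))=0 … min(3+(0),3−(1))=2
  k=0: (−1)^1·41.5692/(12)·0.1298^5·0.9915^1 = -0.000126
  k=1: (−1)^2·41.5692/(4)·0.1298^3·0.9915^3 = +0.022144
  k=2: (−1)^3·41.5692/(12)·0.1298^1·0.9915^5 = -0.430877
d^3_{1,0}(2.8813) = -0.000126 +0.022144 -0.430877 = -0.408859
Attach z-rotation phases: D = e^{-i(1)(5.166)}·(-0.408859)·e^{-i(0)(1.5583)} = -0.179168-0.367512i

Re=-0.1792 Im=-0.3675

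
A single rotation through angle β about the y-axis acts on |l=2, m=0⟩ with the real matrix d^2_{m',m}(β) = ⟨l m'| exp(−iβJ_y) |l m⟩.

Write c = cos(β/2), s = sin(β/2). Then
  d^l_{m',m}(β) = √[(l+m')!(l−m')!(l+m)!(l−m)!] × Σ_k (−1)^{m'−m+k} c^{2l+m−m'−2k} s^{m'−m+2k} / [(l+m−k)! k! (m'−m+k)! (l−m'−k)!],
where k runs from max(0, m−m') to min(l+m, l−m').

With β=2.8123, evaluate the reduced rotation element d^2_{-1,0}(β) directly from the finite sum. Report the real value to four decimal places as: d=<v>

d=-0.3748

d^2_{-1,0}(β=2.8123) via Wigner's sum:
c=cos(2.8123/2)=0.163903, s=sin(2.8123/2)=0.986476; N=√[1·6·2·2]=4.898979
k: max(0,(0)−(-1))=1 … min(2+(0),2−(-1))=2
  k=1: (−1)^0·4.8990/(2)·0.1639^3·0.9865^1 = +0.010640
  k=2: (−1)^1·4.8990/(2)·0.1639^1·0.9865^3 = -0.385411
d^2_{-1,0}(2.8123) = +0.010640 -0.385411 = -0.374771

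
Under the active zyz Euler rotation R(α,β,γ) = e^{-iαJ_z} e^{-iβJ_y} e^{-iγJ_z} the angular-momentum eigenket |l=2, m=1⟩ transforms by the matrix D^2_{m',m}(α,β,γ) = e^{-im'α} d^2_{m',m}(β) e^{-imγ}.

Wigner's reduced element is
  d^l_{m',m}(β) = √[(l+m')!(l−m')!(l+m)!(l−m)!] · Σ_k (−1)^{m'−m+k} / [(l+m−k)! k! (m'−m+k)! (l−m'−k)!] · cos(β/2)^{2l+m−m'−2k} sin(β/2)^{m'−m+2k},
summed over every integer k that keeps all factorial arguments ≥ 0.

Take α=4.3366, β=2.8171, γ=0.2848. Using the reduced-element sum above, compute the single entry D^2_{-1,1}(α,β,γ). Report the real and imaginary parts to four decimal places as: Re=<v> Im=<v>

Re=0.5352 Im=0.6888

Split into d^2_{-1,1}(β=2.8171) × two z-phases.
With c≡cos(β/2)=0.161535 and s≡sin(β/2)=0.986867, N=[1·6·6·1]^{1/2}=6.000000
Admissible k: 2..3 (factorial args all ≥0)
  k=2: (−1)^0·6.0000/(2)·0.1615^2·0.9869^2 = +0.076238
  k=3: (−1)^1·6.0000/(6)·0.1615^0·0.9869^4 = -0.948493
d^2_{-1,1}(2.8171) = +0.076238 -0.948493 = -0.872255
Phases: e^{-i·(-1)·4.3366}=-0.367007-0.930218i, e^{-i·(1)·0.2848}=+0.959718-0.280966i ⇒ D=+0.535200+0.688760i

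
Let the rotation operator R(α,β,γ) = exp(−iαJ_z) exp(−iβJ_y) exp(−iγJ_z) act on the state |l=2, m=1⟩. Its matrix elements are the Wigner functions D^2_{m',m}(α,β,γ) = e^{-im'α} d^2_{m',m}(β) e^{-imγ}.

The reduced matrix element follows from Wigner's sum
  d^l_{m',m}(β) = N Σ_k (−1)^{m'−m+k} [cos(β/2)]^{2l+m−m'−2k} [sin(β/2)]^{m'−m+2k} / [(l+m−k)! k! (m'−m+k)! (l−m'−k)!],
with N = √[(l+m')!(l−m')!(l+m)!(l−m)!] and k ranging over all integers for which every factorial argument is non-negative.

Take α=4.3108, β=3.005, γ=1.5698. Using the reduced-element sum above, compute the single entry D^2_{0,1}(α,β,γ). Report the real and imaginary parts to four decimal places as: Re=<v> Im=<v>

Re=-0.0002 Im=0.1652

First d^2_{0,1}(β=3.005), then the phase factors e^{-i(0)α} and e^{-i(1)γ}:
c=cos(3.005/2)=0.068243, s=sin(3.005/2)=0.997669; N=√[2·2·6·1]=4.898979
The bounds max(0,m−m')=1 and min(l+m,l−m')=2 give 2 terms
  k=1: (−1)^0·4.8990/(2)·0.0682^3·0.9977^1 = +0.000777
  k=2: (−1)^1·4.8990/(2)·0.0682^1·0.9977^3 = -0.165995
d^2_{0,1}(3.005) = +0.000777 -0.165995 = -0.165218
Attach z-rotation phases: D = e^{-i(0)(4.3108)}·(-0.165218)·e^{-i(1)(1.5698)} = -0.000165+0.165218i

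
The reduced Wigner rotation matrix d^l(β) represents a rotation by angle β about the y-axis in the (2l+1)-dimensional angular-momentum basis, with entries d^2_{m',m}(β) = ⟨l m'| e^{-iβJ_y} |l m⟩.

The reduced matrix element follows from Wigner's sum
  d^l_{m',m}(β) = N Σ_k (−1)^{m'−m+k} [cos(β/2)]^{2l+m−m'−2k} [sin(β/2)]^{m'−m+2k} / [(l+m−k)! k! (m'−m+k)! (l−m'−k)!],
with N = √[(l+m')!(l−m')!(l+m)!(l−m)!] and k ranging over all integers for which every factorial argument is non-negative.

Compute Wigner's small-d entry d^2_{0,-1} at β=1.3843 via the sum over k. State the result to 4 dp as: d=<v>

d^2_{0,-1}(β=1.3843) via Wigner's sum:
Half-angle: c=0.769876, s=0.638194. N=√(2·2·1·6)=4.898979
The bounds max(0,m−m')=0 and min(l+m,l−m')=1 give 2 terms
  k=0: (−1)^1·4.8990/(2)·0.7699^3·0.6382^1 = -0.713329
  k=1: (−1)^2·4.8990/(2)·0.7699^1·0.6382^3 = +0.490178
d^2_{0,-1}(1.3843) = -0.713329 +0.490178 = -0.223151

d=-0.2232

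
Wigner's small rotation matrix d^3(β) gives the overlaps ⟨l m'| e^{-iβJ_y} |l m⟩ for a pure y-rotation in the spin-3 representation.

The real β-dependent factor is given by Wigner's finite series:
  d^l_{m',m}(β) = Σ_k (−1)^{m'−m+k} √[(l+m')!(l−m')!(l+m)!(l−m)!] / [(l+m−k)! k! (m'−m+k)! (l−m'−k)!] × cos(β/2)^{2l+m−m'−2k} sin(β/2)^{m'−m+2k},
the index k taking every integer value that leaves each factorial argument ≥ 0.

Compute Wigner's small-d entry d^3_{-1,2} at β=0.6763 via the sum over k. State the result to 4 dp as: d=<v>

d=0.1819

d^3_{-1,2}(β=0.6763) via Wigner's sum:
c=cos(0.6763/2)=0.943370, s=sin(0.6763/2)=0.331742; N=√[2·24·120·1]=75.894664
Admissible k: 3..4 (factorial args all ≥0)
  k=3: (−1)^0·75.8947/(12)·0.9434^3·0.3317^3 = +0.193856
  k=4: (−1)^1·75.8947/(24)·0.9434^1·0.3317^5 = -0.011986
d^3_{-1,2}(0.6763) = +0.193856 -0.011986 = +0.181870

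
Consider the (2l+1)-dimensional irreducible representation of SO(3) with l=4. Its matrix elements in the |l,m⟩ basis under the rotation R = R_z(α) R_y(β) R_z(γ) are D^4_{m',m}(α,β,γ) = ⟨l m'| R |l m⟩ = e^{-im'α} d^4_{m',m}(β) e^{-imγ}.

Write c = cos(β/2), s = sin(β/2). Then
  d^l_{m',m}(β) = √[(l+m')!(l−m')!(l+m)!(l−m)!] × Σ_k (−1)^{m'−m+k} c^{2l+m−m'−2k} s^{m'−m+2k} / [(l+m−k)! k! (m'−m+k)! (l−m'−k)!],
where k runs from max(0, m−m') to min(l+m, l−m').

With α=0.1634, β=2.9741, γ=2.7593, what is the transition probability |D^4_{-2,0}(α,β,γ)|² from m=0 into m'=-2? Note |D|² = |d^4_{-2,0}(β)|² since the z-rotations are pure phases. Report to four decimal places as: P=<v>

P=0.0041

First d^4_{-2,0}(β=2.9741), then the phase factors e^{-i(-2)α} and e^{-i(0)γ}:
c=cos(2.9741/2)=0.083648, s=sin(2.9741/2)=0.996495; N=√[2·720·24·24]=910.735966
k∈{2,3,4} keeps every argument non-negative
  k=2: (−1)^0·910.7360/(96)·0.0836^6·0.9965^2 = +0.000003
  k=3: (−1)^1·910.7360/(36)·0.0836^4·0.9965^4 = -0.001221
  k=4: (−1)^2·910.7360/(96)·0.0836^2·0.9965^6 = +0.064996
d^4_{-2,0}(2.9741) = +0.000003 -0.001221 +0.064996 = +0.063778
|D^4_{-2,0}|² = |d^4_{-2,0}(β)|² = (+0.063778)² = 0.004068 (the z-rotation phases have unit modulus)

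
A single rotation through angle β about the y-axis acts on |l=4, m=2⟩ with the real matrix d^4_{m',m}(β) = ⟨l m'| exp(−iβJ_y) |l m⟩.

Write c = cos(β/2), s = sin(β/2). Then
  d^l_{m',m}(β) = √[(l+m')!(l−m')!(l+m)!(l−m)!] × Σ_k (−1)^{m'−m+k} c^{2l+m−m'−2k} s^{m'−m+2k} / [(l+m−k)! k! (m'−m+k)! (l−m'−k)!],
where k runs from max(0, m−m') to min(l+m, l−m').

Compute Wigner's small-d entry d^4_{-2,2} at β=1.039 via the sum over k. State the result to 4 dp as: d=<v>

d^4_{-2,2}(β=1.039) via Wigner's sum:
c=cos(1.039/2)=0.868068, s=sin(1.039/2)=0.496446; N=√[2·720·720·2]=1440.000000
The bounds max(0,m−m')=4 and min(l+m,l−m')=6 give 3 terms
  k=4: (−1)^0·1440.0000/(96)·0.8681^4·0.4964^4 = +0.517361
  k=5: (−1)^1·1440.0000/(120)·0.8681^2·0.4964^6 = -0.135370
  k=6: (−1)^2·1440.0000/(1440)·0.8681^0·0.4964^8 = +0.003690
d^4_{-2,2}(1.039) = +0.517361 -0.135370 +0.003690 = +0.385681

d=0.3857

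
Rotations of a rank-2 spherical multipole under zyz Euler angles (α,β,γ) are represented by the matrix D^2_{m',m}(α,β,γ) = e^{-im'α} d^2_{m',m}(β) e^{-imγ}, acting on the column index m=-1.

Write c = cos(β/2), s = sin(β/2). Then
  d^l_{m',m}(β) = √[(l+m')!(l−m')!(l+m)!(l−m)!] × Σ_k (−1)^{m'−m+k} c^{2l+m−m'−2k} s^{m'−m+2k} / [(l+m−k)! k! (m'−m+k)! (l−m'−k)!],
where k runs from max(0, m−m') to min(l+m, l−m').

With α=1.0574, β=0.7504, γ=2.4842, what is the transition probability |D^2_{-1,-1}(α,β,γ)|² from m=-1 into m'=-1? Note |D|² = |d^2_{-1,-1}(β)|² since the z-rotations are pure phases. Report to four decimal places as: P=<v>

P=0.1605

D^2_{-1,-1}(1.0574,0.7504,2.4842) = e^{-i·-1·1.0574}·d^2_{-1,-1}(0.7504)·e^{-i·-1·2.4842}. Compute d first:
With c≡cos(β/2)=0.930434 and s≡sin(β/2)=0.366459, N=[1·6·1·6]^{1/2}=6.000000
k∈{0,1} keeps every argument non-negative
  k=0: (−1)^0·6.0000/(6)·0.9304^4·0.3665^0 = +0.749450
  k=1: (−1)^1·6.0000/(2)·0.9304^2·0.3665^2 = -0.348773
d^2_{-1,-1}(0.7504) = +0.749450 -0.348773 = +0.400678
|D^2_{-1,-1}|² = |d^2_{-1,-1}(β)|² = (+0.400678)² = 0.160543 (the z-rotation phases have unit modulus)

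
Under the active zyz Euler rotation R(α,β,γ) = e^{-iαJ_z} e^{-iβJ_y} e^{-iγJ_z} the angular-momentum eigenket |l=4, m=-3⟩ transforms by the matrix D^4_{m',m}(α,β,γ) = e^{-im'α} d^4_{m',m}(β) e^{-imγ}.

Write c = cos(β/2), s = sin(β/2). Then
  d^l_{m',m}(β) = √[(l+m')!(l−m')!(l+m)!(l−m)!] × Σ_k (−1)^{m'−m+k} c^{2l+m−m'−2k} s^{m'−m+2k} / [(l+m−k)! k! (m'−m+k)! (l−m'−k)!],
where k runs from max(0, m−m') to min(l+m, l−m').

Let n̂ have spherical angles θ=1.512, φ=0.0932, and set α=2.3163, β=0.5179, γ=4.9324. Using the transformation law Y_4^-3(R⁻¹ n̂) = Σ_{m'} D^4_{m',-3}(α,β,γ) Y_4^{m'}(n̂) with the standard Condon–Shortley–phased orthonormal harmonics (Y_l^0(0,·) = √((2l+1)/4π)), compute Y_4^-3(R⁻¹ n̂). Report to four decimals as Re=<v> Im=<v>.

Re=0.2256 Im=-0.1710

Need the full column D^4_{m',-3} for m'=−4..4 at α=2.3163, β=0.5179, γ=4.9324.
cos(β/2)=0.966659, sin(β/2)=0.256066
d^4_{-4,-3}: single k=1 term ⇒ +0.571230;  D = +0.274090-0.501176i
d^4_{-3,-3}: k∈[0..1] ⇒ +0.762409 -0.374491 = +0.387917;  D = -0.376328+0.094110i
d^4_{-2,-3}: k∈[0..1] ⇒ -0.755666 +0.159077 = -0.596589;  D = -0.498945-0.327067i
d^4_{-1,-3}: k∈[0..1] ⇒ +0.424633 -0.049661 = +0.374972;  D = -0.061686-0.369863i
d^4_{0,-3}: k∈[0..1] ⇒ -0.167682 +0.011766 = -0.155915;  D = +0.095598-0.123169i
d^4_{1,-3}: k∈[0..1] ⇒ +0.049661 -0.002091 = +0.047570;  D = +0.047397-0.004061i
d^4_{2,-3}: k∈[0..1] ⇒ -0.011163 +0.000261 = -0.010901;  D = +0.008052+0.007349i
d^4_{3,-3}: k∈[0..1] ⇒ +0.001844 -0.000018 = +0.001825;  D = +0.000010+0.001825i
d^4_{4,-3}: single k=0 term ⇒ -0.000197;  D = -0.000144+0.000135i
Y_4^{m'}(θ=1.512,φ=0.0932) and Σ D·Y over m':
  (+0.2741-0.5012i)·(+0.4093-0.1601i)  (-0.3763+0.0941i)·(+0.0703-0.0202i)  (-0.4989-0.3271i)·(-0.3197+0.0603i)  (-0.0617-0.3699i)·(-0.0822+0.0077i)  (+0.0956-0.1232i)·(+0.3064+0.0000i)  (+0.0474-0.0041i)·(+0.0822+0.0077i)  (+0.0081+0.0073i)·(-0.3197-0.0603i)  (+0.0000+0.0018i)·(-0.0703-0.0202i)  (-0.0001+0.0001i)·(+0.4093+0.1601i)
Y_4^-3(R⁻¹ n̂) = +0.225575-0.171016i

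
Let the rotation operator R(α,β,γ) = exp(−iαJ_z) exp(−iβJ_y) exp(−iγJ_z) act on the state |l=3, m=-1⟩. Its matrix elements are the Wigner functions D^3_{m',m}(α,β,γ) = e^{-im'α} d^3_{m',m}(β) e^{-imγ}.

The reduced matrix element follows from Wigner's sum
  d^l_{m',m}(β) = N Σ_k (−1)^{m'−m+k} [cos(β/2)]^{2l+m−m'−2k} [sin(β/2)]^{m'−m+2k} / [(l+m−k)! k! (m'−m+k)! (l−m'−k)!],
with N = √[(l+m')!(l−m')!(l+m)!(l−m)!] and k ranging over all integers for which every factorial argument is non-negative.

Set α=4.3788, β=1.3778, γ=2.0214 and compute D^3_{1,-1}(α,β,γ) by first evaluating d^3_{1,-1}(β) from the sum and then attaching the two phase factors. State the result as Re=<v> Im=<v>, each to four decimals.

Re=-0.1051 Im=-0.1049

First d^3_{1,-1}(β=1.3778), then the phase factors e^{-i(1)α} and e^{-i(-1)γ}:
c=cos(1.3778/2)=0.771946, s=sin(1.3778/2)=0.635688; N=√[24·2·2·24]=48.000000
Admissible k: 0..2 (factorial args all ≥0)
  k=0: (−1)^2·48.0000/(8)·0.7719^4·0.6357^2 = +0.860968
  k=1: (−1)^3·48.0000/(6)·0.7719^2·0.6357^4 = -0.778468
  k=2: (−1)^4·48.0000/(48)·0.7719^0·0.6357^6 = +0.065988
d^3_{1,-1}(1.3778) = +0.860968 -0.778468 +0.065988 = +0.148488
Phases: e^{-i·(1)·4.3788}=-0.327436+0.944873i, e^{-i·(-1)·2.0214}=-0.435509+0.900184i ⇒ D=-0.105123-0.104870i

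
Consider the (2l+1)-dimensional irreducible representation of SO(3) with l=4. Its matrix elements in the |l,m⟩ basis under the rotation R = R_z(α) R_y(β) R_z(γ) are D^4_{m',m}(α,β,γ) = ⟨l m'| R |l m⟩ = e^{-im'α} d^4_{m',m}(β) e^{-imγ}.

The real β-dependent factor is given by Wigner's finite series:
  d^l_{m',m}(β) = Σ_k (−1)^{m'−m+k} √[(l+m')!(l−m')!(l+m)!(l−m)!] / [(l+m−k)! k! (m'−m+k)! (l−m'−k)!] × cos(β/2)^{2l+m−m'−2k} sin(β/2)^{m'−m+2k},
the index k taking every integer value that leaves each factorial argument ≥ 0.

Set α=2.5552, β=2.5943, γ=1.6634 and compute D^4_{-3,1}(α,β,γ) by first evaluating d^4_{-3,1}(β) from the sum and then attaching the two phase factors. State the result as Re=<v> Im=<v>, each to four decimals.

D^4_{-3,1}(2.5552,2.5943,1.6634) = e^{-i·-3·2.5552}·d^4_{-3,1}(2.5943)·e^{-i·1·1.6634}. Compute d first:
Half-angle: c=0.270244, s=0.962792. N=√(1·5040·120·6)=1904.940944
Admissible k: 4..5 (factorial args all ≥0)
  k=4: (−1)^0·1904.9409/(144)·0.2702^4·0.9628^4 = +0.060628
  k=5: (−1)^1·1904.9409/(240)·0.2702^2·0.9628^6 = -0.461718
d^4_{-3,1}(2.5943) = +0.060628 -0.461718 = -0.401090
Phases: e^{-i·(-3)·2.5552}=+0.187269+0.982309i, e^{-i·(1)·1.6634}=-0.092471-0.995715i ⇒ D=-0.385360+0.111223i

Re=-0.3854 Im=0.1112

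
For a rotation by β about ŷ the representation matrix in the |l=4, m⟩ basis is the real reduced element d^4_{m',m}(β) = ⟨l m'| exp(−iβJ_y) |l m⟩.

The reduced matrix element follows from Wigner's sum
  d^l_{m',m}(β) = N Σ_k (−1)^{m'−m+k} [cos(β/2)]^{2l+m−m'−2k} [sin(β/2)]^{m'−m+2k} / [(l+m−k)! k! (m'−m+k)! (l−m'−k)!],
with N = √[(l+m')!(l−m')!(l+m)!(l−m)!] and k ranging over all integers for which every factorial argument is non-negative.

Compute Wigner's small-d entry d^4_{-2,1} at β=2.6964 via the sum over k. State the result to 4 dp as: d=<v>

d=0.5918

d^4_{-2,1}(β=2.6964) via Wigner's sum:
Half-angle: c=0.220763, s=0.975328. N=√(2·720·120·6)=1018.233765
The bounds max(0,m−m')=3 and min(l+m,l−m')=5 give 3 terms
  k=3: (−1)^0·1018.2338/(72)·0.2208^5·0.9753^3 = +0.006880
  k=4: (−1)^1·1018.2338/(48)·0.2208^3·0.9753^5 = -0.201435
  k=5: (−1)^2·1018.2338/(240)·0.2208^1·0.9753^7 = +0.786349
d^4_{-2,1}(2.6964) = +0.006880 -0.201435 +0.786349 = +0.591794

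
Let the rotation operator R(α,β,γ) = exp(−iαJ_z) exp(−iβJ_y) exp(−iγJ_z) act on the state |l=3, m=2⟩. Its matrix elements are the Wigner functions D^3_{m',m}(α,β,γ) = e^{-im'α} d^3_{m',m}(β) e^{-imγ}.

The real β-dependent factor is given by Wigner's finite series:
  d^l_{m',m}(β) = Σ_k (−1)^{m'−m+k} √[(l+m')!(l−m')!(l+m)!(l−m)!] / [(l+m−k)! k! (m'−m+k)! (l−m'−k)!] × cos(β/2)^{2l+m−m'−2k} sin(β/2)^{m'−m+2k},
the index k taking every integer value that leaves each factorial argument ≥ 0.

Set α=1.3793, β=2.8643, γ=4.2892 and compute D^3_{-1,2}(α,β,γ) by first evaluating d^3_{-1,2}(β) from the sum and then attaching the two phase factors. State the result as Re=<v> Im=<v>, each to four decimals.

Re=-0.2438 Im=0.3174

First d^3_{-1,2}(β=2.8643), then the phase factors e^{-i(-1)α} and e^{-i(2)γ}:
With c≡cos(β/2)=0.138203 and s≡sin(β/2)=0.990404, N=[2·24·120·1]^{1/2}=75.894664
The bounds max(0,m−m')=3 and min(l+m,l−m')=4 give 2 terms
  k=3: (−1)^0·75.8947/(12)·0.1382^3·0.9904^3 = +0.016219
  k=4: (−1)^1·75.8947/(24)·0.1382^1·0.9904^5 = -0.416464
d^3_{-1,2}(2.8643) = +0.016219 -0.416464 = -0.400246
Attach z-rotation phases: D = e^{-i(-1)(1.3793)}·(-0.400246)·e^{-i(2)(4.2892)} = -0.243776+0.317443i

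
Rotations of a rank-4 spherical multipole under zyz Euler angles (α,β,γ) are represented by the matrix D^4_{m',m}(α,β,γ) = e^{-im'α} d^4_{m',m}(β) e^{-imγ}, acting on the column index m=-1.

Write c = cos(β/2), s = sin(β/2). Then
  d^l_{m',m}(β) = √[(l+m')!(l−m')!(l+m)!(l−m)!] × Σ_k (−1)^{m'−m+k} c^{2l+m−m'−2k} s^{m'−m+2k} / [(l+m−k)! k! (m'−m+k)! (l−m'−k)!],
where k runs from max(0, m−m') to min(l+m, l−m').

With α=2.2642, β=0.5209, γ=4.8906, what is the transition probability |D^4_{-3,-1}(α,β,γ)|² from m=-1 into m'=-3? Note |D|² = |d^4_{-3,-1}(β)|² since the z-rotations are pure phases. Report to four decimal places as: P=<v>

P=0.1427

Split into d^4_{-3,-1}(β=0.5209) × two z-phases.
c=cos(0.5209/2)=0.966274, s=sin(0.5209/2)=0.257515; N=√[1·5040·6·120]=1904.940944
k∈{2,3} keeps every argument non-negative
  k=2: (−1)^0·1904.9409/(240)·0.9663^6·0.2575^2 = +0.428429
  k=3: (−1)^1·1904.9409/(144)·0.9663^4·0.2575^4 = -0.050715
d^4_{-3,-1}(0.5209) = +0.428429 -0.050715 = +0.377714
|D^4_{-3,-1}|² = |d^4_{-3,-1}(β)|² = (+0.377714)² = 0.142668 (the z-rotation phases have unit modulus)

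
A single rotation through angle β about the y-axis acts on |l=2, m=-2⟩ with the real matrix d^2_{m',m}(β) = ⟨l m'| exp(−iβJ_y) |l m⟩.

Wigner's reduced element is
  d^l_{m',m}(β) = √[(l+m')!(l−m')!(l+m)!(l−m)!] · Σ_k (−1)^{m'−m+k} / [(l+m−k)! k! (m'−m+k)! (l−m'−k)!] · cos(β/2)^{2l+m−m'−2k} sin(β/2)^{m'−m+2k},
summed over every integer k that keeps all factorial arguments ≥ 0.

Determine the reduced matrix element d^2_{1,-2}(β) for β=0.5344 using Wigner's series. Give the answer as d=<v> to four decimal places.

d^2_{1,-2}(β=0.5344) via Wigner's sum:
Half-angle: c=0.964514, s=0.264032. N=√(6·1·1·24)=12.000000
The bounds max(0,m−m')=0 and min(l+m,l−m')=0 give 1 term
  k=0: (−1)^3·12.0000/(6)·0.9645^1·0.2640^3 = -0.035506
d^2_{1,-2}(0.5344) = -0.035506

d=-0.0355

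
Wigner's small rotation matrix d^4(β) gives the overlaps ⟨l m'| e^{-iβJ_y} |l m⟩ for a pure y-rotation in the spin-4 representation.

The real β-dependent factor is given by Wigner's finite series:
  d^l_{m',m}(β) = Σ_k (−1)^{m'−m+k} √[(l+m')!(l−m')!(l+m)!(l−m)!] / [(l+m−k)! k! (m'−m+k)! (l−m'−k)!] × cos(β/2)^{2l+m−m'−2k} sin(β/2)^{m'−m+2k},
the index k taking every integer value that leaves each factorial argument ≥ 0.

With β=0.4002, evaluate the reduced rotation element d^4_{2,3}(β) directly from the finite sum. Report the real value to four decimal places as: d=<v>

d=0.5662

d^4_{2,3}(β=0.4002) via Wigner's sum:
With c≡cos(β/2)=0.980047 and s≡sin(β/2)=0.198767, N=[720·2·5040·1]^{1/2}=2693.993318
k∈{1,2} keeps every argument non-negative
  k=1: (−1)^0·2693.9933/(720)·0.9800^7·0.1988^1 = +0.645857
  k=2: (−1)^1·2693.9933/(240)·0.9800^5·0.1988^3 = -0.079699
d^4_{2,3}(0.4002) = +0.645857 -0.079699 = +0.566158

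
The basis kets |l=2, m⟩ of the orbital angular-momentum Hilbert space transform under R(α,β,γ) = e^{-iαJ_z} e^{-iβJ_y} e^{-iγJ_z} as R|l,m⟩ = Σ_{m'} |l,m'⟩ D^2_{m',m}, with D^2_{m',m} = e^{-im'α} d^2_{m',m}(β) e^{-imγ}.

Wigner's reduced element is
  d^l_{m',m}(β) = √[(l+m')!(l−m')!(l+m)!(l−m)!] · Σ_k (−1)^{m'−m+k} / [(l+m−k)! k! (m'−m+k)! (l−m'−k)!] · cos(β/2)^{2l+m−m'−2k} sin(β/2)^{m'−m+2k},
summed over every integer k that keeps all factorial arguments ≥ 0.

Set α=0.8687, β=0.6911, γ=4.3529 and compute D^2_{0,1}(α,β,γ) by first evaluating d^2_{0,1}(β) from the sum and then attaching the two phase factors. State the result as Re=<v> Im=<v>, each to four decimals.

Split into d^2_{0,1}(β=0.6911) × two z-phases.
Half-angle: c=0.940889, s=0.338714. N=√(2·2·6·1)=4.898979
Admissible k: 1..2 (factorial args all ≥0)
  k=1: (−1)^0·4.8990/(2)·0.9409^3·0.3387^1 = +0.691074
  k=2: (−1)^1·4.8990/(2)·0.9409^1·0.3387^3 = -0.089560
d^2_{0,1}(0.6911) = +0.691074 -0.089560 = +0.601514
Attach z-rotation phases: D = e^{-i(0)(0.8687)}·(+0.601514)·e^{-i(1)(4.3529)} = -0.211610+0.563063i

Re=-0.2116 Im=0.5631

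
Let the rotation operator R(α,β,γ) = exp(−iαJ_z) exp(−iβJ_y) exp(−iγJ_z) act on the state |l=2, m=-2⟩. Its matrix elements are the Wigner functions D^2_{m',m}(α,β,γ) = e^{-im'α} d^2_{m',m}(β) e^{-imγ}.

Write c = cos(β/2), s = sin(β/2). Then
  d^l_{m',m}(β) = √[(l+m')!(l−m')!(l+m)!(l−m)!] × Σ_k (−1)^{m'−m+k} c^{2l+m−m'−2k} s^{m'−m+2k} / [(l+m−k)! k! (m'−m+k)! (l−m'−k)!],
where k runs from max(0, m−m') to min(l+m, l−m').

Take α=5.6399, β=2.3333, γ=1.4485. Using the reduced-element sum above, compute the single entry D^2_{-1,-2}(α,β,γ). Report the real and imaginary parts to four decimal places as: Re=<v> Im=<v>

Re=0.0706 Im=-0.0867

First d^2_{-1,-2}(β=2.3333), then the phase factors e^{-i(-1)α} and e^{-i(-2)γ}:
c=cos(2.3333/2)=0.393234, s=sin(2.3333/2)=0.919438; N=√[1·6·1·24]=12.000000
Admissible k: 0..0 (factorial args all ≥0)
  k=0: (−1)^1·12.0000/(6)·0.3932^3·0.9194^1 = -0.111816
d^2_{-1,-2}(2.3333) = -0.111816
Attach z-rotation phases: D = e^{-i(-1)(5.6399)}·(-0.111816)·e^{-i(-2)(1.4485)} = +0.070563-0.086740i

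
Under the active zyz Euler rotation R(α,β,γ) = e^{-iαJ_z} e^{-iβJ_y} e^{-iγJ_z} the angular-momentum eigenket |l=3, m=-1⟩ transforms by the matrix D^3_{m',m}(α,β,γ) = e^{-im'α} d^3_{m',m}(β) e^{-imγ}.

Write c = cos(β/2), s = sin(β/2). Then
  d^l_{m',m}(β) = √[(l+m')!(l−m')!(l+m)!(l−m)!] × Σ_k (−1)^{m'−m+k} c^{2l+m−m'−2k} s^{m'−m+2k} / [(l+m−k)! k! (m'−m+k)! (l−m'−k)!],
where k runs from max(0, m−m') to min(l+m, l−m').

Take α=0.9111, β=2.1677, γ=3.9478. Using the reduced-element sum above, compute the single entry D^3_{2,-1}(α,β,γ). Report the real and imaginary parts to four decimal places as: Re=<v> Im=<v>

Split into d^3_{2,-1}(β=2.1677) × two z-phases.
Half-angle: c=0.467929, s=0.883766. N=√(120·1·2·24)=75.894664
The bounds max(0,m−m')=0 and min(l+m,l−m')=1 give 2 terms
  k=0: (−1)^3·75.8947/(12)·0.4679^3·0.8838^3 = -0.447283
  k=1: (−1)^4·75.8947/(24)·0.4679^1·0.8838^5 = +0.797749
d^3_{2,-1}(2.1677) = -0.447283 +0.797749 = +0.350466
Phases: e^{-i·(2)·0.9111}=-0.248764-0.968564i, e^{-i·(-1)·3.9478}=-0.692240-0.721667i ⇒ D=-0.184617+0.297898i

Re=-0.1846 Im=0.2979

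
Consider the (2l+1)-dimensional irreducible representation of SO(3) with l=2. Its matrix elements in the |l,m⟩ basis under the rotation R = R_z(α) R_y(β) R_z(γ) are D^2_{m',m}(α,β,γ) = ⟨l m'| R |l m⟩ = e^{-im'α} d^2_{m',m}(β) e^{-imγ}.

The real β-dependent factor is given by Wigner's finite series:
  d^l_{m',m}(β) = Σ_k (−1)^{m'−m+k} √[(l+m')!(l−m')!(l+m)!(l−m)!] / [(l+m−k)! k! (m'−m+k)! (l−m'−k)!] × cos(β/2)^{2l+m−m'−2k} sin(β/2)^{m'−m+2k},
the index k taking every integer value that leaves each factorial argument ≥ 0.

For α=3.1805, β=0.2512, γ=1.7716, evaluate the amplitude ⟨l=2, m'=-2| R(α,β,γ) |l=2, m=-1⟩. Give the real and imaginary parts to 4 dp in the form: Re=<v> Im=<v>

First d^2_{-2,-1}(β=0.2512), then the phase factors e^{-i(-2)α} and e^{-i(-1)γ}:
Half-angle: c=0.992123, s=0.125270. N=√(1·24·1·6)=12.000000
k: max(0,(-1)−(-2))=1 … min(2+(-1),2−(-2))=1
  k=1: (−1)^0·12.0000/(6)·0.9921^3·0.1253^1 = +0.244666
d^2_{-2,-1}(0.2512) = +0.244666
Attach z-rotation phases: D = e^{-i(-2)(3.1805)}·(+0.244666)·e^{-i(-1)(1.7716)} = -0.067290+0.235231i

Re=-0.0673 Im=0.2352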